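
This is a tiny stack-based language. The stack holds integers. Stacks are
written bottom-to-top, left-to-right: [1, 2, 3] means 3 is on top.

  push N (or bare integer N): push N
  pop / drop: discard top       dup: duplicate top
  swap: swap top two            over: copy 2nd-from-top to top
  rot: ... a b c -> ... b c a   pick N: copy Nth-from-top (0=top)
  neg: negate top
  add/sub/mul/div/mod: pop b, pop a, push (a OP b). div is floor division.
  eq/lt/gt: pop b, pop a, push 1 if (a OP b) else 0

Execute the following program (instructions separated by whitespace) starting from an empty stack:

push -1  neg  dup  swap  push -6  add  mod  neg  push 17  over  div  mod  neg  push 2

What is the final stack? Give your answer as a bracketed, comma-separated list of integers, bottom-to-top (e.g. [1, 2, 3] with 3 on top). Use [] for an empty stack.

After 'push -1': [-1]
After 'neg': [1]
After 'dup': [1, 1]
After 'swap': [1, 1]
After 'push -6': [1, 1, -6]
After 'add': [1, -5]
After 'mod': [-4]
After 'neg': [4]
After 'push 17': [4, 17]
After 'over': [4, 17, 4]
After 'div': [4, 4]
After 'mod': [0]
After 'neg': [0]
After 'push 2': [0, 2]

Answer: [0, 2]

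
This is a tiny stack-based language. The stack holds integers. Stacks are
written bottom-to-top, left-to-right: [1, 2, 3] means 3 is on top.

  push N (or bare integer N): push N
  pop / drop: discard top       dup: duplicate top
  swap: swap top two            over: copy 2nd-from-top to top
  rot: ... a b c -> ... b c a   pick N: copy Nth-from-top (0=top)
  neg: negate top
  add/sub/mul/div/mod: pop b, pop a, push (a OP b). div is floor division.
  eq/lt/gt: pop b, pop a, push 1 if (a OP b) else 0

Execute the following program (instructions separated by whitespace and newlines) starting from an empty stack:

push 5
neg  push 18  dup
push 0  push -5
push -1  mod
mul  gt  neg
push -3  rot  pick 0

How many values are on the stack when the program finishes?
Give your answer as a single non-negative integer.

After 'push 5': stack = [5] (depth 1)
After 'neg': stack = [-5] (depth 1)
After 'push 18': stack = [-5, 18] (depth 2)
After 'dup': stack = [-5, 18, 18] (depth 3)
After 'push 0': stack = [-5, 18, 18, 0] (depth 4)
After 'push -5': stack = [-5, 18, 18, 0, -5] (depth 5)
After 'push -1': stack = [-5, 18, 18, 0, -5, -1] (depth 6)
After 'mod': stack = [-5, 18, 18, 0, 0] (depth 5)
After 'mul': stack = [-5, 18, 18, 0] (depth 4)
After 'gt': stack = [-5, 18, 1] (depth 3)
After 'neg': stack = [-5, 18, -1] (depth 3)
After 'push -3': stack = [-5, 18, -1, -3] (depth 4)
After 'rot': stack = [-5, -1, -3, 18] (depth 4)
After 'pick 0': stack = [-5, -1, -3, 18, 18] (depth 5)

Answer: 5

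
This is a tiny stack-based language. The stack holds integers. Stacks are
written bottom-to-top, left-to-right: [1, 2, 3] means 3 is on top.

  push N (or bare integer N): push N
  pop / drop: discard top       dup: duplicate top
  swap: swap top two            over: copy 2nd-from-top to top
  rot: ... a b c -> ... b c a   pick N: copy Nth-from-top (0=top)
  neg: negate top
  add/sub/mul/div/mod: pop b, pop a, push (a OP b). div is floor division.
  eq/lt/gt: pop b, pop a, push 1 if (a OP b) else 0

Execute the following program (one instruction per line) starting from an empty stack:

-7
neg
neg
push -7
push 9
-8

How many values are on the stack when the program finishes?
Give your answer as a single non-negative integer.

Answer: 4

Derivation:
After 'push -7': stack = [-7] (depth 1)
After 'neg': stack = [7] (depth 1)
After 'neg': stack = [-7] (depth 1)
After 'push -7': stack = [-7, -7] (depth 2)
After 'push 9': stack = [-7, -7, 9] (depth 3)
After 'push -8': stack = [-7, -7, 9, -8] (depth 4)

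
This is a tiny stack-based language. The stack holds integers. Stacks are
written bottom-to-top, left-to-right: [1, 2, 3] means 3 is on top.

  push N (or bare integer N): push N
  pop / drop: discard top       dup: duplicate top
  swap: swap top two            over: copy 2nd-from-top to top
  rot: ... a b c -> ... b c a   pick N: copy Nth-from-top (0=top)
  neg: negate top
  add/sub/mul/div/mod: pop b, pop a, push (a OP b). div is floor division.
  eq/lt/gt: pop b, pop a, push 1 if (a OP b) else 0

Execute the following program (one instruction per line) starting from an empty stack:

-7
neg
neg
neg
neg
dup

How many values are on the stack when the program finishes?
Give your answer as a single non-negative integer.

Answer: 2

Derivation:
After 'push -7': stack = [-7] (depth 1)
After 'neg': stack = [7] (depth 1)
After 'neg': stack = [-7] (depth 1)
After 'neg': stack = [7] (depth 1)
After 'neg': stack = [-7] (depth 1)
After 'dup': stack = [-7, -7] (depth 2)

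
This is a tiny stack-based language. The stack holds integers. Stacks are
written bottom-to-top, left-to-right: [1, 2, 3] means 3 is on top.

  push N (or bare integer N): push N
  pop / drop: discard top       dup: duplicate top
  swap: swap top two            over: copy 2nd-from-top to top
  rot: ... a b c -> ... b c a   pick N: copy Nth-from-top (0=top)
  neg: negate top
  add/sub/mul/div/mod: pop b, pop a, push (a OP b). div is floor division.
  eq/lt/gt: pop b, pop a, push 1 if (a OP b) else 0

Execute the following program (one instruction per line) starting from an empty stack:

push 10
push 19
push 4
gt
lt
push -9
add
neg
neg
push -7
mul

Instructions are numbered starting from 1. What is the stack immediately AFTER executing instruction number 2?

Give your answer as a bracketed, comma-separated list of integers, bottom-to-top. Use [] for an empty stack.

Step 1 ('push 10'): [10]
Step 2 ('push 19'): [10, 19]

Answer: [10, 19]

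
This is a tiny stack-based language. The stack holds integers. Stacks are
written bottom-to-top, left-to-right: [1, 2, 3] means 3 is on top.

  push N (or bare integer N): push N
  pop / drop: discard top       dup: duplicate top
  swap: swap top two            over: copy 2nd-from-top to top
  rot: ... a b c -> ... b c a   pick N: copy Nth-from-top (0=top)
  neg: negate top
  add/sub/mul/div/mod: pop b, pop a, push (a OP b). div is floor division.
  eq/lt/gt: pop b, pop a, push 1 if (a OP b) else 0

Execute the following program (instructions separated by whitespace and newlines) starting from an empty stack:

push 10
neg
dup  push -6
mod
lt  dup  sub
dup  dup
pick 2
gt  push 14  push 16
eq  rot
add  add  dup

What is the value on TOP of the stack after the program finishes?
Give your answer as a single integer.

Answer: 0

Derivation:
After 'push 10': [10]
After 'neg': [-10]
After 'dup': [-10, -10]
After 'push -6': [-10, -10, -6]
After 'mod': [-10, -4]
After 'lt': [1]
After 'dup': [1, 1]
After 'sub': [0]
After 'dup': [0, 0]
After 'dup': [0, 0, 0]
After 'pick 2': [0, 0, 0, 0]
After 'gt': [0, 0, 0]
After 'push 14': [0, 0, 0, 14]
After 'push 16': [0, 0, 0, 14, 16]
After 'eq': [0, 0, 0, 0]
After 'rot': [0, 0, 0, 0]
After 'add': [0, 0, 0]
After 'add': [0, 0]
After 'dup': [0, 0, 0]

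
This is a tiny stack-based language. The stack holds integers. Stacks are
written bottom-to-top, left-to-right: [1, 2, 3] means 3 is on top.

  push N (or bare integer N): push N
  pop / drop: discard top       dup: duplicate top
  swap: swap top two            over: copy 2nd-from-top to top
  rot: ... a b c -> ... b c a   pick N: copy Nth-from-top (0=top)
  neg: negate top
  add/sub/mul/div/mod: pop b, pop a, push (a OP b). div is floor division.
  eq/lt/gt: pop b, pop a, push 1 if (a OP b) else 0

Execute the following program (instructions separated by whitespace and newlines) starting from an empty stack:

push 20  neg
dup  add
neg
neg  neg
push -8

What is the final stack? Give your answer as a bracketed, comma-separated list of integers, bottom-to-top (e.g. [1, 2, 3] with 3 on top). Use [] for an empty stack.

Answer: [40, -8]

Derivation:
After 'push 20': [20]
After 'neg': [-20]
After 'dup': [-20, -20]
After 'add': [-40]
After 'neg': [40]
After 'neg': [-40]
After 'neg': [40]
After 'push -8': [40, -8]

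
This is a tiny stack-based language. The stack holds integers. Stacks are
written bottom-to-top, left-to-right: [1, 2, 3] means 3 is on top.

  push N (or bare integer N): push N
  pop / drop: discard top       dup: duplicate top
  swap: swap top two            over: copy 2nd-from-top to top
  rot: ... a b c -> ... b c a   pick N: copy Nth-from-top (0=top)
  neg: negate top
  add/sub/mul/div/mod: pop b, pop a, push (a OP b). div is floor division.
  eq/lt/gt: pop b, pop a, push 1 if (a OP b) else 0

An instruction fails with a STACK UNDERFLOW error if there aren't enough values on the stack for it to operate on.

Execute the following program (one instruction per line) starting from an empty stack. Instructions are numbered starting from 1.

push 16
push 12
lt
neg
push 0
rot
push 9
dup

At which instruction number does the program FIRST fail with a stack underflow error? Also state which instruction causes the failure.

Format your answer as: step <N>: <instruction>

Step 1 ('push 16'): stack = [16], depth = 1
Step 2 ('push 12'): stack = [16, 12], depth = 2
Step 3 ('lt'): stack = [0], depth = 1
Step 4 ('neg'): stack = [0], depth = 1
Step 5 ('push 0'): stack = [0, 0], depth = 2
Step 6 ('rot'): needs 3 value(s) but depth is 2 — STACK UNDERFLOW

Answer: step 6: rot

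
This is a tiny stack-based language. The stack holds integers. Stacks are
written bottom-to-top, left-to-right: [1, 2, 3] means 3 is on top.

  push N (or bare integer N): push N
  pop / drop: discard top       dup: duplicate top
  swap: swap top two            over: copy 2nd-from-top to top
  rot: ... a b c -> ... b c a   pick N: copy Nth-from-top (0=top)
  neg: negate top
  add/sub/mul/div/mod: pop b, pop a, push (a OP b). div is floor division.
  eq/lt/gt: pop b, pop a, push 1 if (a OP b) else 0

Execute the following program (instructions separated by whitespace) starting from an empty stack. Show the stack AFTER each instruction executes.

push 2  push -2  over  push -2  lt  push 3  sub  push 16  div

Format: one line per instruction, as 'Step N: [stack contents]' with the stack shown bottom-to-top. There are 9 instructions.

Step 1: [2]
Step 2: [2, -2]
Step 3: [2, -2, 2]
Step 4: [2, -2, 2, -2]
Step 5: [2, -2, 0]
Step 6: [2, -2, 0, 3]
Step 7: [2, -2, -3]
Step 8: [2, -2, -3, 16]
Step 9: [2, -2, -1]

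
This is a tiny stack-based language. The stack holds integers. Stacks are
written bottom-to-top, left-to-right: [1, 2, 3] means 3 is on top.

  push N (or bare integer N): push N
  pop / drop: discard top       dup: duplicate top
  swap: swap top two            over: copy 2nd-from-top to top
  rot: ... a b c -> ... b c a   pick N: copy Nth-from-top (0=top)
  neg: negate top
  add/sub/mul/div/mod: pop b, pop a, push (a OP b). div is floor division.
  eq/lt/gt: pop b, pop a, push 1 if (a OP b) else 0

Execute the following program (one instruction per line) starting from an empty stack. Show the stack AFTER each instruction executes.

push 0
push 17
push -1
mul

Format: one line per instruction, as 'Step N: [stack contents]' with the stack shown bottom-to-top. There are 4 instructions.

Step 1: [0]
Step 2: [0, 17]
Step 3: [0, 17, -1]
Step 4: [0, -17]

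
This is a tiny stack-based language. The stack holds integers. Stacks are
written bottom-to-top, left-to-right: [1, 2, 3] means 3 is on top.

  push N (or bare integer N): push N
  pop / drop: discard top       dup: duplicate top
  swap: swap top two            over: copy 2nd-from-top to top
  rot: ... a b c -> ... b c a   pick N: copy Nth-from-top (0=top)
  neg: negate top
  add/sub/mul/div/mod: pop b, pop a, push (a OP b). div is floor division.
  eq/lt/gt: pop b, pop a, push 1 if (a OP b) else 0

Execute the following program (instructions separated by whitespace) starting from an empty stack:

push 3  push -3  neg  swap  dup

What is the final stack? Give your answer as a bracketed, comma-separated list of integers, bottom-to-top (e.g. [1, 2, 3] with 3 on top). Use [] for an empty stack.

Answer: [3, 3, 3]

Derivation:
After 'push 3': [3]
After 'push -3': [3, -3]
After 'neg': [3, 3]
After 'swap': [3, 3]
After 'dup': [3, 3, 3]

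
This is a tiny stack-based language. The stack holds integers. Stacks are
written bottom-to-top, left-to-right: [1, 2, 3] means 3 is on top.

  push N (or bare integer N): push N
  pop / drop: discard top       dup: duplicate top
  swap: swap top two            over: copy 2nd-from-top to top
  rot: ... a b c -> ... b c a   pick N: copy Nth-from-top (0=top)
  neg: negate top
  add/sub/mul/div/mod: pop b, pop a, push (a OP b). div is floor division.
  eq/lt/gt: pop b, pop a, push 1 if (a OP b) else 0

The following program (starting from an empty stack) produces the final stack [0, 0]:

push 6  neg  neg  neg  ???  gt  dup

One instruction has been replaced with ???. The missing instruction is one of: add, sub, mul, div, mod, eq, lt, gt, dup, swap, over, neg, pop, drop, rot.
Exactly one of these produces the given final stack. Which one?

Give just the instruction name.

Stack before ???: [-6]
Stack after ???:  [-6, -6]
The instruction that transforms [-6] -> [-6, -6] is: dup

Answer: dup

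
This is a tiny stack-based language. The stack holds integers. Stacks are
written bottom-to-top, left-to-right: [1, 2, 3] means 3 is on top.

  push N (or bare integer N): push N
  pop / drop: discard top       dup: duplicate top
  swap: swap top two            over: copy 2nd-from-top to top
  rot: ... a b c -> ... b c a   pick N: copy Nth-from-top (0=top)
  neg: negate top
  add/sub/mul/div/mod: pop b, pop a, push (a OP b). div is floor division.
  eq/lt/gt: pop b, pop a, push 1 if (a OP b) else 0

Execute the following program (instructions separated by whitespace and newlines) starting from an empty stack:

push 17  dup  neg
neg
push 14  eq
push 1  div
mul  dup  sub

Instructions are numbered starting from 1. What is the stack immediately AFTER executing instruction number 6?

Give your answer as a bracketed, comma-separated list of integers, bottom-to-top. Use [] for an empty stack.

Step 1 ('push 17'): [17]
Step 2 ('dup'): [17, 17]
Step 3 ('neg'): [17, -17]
Step 4 ('neg'): [17, 17]
Step 5 ('push 14'): [17, 17, 14]
Step 6 ('eq'): [17, 0]

Answer: [17, 0]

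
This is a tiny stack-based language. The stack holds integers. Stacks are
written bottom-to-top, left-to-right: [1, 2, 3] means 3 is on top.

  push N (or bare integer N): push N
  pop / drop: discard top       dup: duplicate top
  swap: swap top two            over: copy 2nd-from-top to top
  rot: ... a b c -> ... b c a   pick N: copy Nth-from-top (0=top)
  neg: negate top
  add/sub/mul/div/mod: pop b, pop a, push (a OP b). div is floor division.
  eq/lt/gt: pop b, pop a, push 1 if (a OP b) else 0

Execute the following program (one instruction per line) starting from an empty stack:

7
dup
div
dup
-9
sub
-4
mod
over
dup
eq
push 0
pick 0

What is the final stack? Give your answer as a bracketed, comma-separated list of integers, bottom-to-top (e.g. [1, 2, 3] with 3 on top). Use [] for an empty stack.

Answer: [1, -2, 1, 0, 0]

Derivation:
After 'push 7': [7]
After 'dup': [7, 7]
After 'div': [1]
After 'dup': [1, 1]
After 'push -9': [1, 1, -9]
After 'sub': [1, 10]
After 'push -4': [1, 10, -4]
After 'mod': [1, -2]
After 'over': [1, -2, 1]
After 'dup': [1, -2, 1, 1]
After 'eq': [1, -2, 1]
After 'push 0': [1, -2, 1, 0]
After 'pick 0': [1, -2, 1, 0, 0]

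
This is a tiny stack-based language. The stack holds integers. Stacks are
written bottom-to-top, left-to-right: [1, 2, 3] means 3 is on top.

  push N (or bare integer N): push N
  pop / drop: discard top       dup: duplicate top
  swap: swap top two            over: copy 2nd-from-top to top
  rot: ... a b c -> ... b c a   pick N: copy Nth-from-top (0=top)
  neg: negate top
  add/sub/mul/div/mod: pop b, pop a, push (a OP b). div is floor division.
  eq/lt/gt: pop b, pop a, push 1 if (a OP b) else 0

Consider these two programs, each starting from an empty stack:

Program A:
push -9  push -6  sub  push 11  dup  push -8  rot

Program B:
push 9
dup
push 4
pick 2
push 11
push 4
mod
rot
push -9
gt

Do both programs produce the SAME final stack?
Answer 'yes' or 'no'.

Answer: no

Derivation:
Program A trace:
  After 'push -9': [-9]
  After 'push -6': [-9, -6]
  After 'sub': [-3]
  After 'push 11': [-3, 11]
  After 'dup': [-3, 11, 11]
  After 'push -8': [-3, 11, 11, -8]
  After 'rot': [-3, 11, -8, 11]
Program A final stack: [-3, 11, -8, 11]

Program B trace:
  After 'push 9': [9]
  After 'dup': [9, 9]
  After 'push 4': [9, 9, 4]
  After 'pick 2': [9, 9, 4, 9]
  After 'push 11': [9, 9, 4, 9, 11]
  After 'push 4': [9, 9, 4, 9, 11, 4]
  After 'mod': [9, 9, 4, 9, 3]
  After 'rot': [9, 9, 9, 3, 4]
  After 'push -9': [9, 9, 9, 3, 4, -9]
  After 'gt': [9, 9, 9, 3, 1]
Program B final stack: [9, 9, 9, 3, 1]
Same: no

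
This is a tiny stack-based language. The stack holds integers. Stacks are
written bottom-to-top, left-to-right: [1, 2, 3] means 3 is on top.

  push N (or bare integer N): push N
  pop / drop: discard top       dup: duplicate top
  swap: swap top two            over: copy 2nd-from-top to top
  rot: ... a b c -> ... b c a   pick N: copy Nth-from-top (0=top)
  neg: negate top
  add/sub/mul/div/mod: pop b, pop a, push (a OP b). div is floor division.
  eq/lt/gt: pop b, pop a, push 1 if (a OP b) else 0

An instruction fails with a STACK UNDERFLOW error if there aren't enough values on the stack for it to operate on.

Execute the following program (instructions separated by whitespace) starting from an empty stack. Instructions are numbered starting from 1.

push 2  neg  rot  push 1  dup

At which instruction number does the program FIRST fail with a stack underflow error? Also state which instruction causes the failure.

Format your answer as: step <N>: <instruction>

Answer: step 3: rot

Derivation:
Step 1 ('push 2'): stack = [2], depth = 1
Step 2 ('neg'): stack = [-2], depth = 1
Step 3 ('rot'): needs 3 value(s) but depth is 1 — STACK UNDERFLOW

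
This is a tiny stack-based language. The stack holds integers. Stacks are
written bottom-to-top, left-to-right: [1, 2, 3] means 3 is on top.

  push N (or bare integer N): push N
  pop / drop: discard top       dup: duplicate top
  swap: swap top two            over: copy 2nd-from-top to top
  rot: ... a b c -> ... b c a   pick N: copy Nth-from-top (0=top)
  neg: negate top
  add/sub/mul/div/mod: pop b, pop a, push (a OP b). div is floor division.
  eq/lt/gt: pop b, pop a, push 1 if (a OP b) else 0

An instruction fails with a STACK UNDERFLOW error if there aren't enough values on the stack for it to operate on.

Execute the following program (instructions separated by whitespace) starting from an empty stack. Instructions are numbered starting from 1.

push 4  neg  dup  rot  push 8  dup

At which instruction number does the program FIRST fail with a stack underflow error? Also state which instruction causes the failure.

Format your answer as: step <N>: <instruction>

Answer: step 4: rot

Derivation:
Step 1 ('push 4'): stack = [4], depth = 1
Step 2 ('neg'): stack = [-4], depth = 1
Step 3 ('dup'): stack = [-4, -4], depth = 2
Step 4 ('rot'): needs 3 value(s) but depth is 2 — STACK UNDERFLOW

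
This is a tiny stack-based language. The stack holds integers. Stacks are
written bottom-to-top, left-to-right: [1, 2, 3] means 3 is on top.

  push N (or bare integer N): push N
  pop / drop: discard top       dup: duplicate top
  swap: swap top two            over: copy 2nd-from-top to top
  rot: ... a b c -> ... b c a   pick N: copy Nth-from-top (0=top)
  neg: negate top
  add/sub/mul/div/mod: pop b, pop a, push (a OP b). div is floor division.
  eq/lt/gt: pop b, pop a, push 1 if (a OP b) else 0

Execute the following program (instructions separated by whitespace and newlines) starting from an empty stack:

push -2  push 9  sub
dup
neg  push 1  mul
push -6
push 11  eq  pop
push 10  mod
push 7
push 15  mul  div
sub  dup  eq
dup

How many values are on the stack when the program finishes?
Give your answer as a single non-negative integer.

Answer: 2

Derivation:
After 'push -2': stack = [-2] (depth 1)
After 'push 9': stack = [-2, 9] (depth 2)
After 'sub': stack = [-11] (depth 1)
After 'dup': stack = [-11, -11] (depth 2)
After 'neg': stack = [-11, 11] (depth 2)
After 'push 1': stack = [-11, 11, 1] (depth 3)
After 'mul': stack = [-11, 11] (depth 2)
After 'push -6': stack = [-11, 11, -6] (depth 3)
After 'push 11': stack = [-11, 11, -6, 11] (depth 4)
After 'eq': stack = [-11, 11, 0] (depth 3)
  ...
After 'push 10': stack = [-11, 11, 10] (depth 3)
After 'mod': stack = [-11, 1] (depth 2)
After 'push 7': stack = [-11, 1, 7] (depth 3)
After 'push 15': stack = [-11, 1, 7, 15] (depth 4)
After 'mul': stack = [-11, 1, 105] (depth 3)
After 'div': stack = [-11, 0] (depth 2)
After 'sub': stack = [-11] (depth 1)
After 'dup': stack = [-11, -11] (depth 2)
After 'eq': stack = [1] (depth 1)
After 'dup': stack = [1, 1] (depth 2)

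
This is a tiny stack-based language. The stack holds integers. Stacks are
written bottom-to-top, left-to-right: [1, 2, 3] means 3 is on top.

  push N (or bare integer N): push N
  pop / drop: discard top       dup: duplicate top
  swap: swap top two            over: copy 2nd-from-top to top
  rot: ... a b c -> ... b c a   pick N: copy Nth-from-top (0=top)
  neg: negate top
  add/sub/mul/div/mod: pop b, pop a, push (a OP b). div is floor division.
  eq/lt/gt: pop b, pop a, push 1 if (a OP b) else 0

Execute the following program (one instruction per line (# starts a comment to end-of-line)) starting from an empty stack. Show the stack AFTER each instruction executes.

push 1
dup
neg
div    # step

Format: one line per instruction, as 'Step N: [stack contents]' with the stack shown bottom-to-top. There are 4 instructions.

Step 1: [1]
Step 2: [1, 1]
Step 3: [1, -1]
Step 4: [-1]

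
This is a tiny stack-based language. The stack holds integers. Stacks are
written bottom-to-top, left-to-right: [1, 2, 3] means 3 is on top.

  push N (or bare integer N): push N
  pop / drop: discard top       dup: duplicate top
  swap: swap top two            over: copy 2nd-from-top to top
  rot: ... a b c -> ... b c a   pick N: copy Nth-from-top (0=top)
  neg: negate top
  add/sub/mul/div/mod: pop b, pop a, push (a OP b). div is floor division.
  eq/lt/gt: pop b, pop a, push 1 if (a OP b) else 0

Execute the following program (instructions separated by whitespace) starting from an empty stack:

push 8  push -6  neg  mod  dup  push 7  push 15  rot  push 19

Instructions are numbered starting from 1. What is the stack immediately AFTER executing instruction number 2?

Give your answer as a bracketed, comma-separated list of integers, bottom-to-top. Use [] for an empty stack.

Answer: [8, -6]

Derivation:
Step 1 ('push 8'): [8]
Step 2 ('push -6'): [8, -6]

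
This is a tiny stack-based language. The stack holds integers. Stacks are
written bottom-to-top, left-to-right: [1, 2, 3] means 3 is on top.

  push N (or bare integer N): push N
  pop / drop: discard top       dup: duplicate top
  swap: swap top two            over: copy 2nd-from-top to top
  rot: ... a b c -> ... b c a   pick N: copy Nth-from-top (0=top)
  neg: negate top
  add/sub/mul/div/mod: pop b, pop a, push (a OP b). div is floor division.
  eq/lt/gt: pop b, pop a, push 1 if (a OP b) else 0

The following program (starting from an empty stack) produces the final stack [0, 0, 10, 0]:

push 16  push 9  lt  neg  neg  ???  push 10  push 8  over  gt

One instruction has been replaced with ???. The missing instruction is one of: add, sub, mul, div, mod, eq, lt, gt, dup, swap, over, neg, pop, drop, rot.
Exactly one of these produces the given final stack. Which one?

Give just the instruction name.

Answer: dup

Derivation:
Stack before ???: [0]
Stack after ???:  [0, 0]
The instruction that transforms [0] -> [0, 0] is: dup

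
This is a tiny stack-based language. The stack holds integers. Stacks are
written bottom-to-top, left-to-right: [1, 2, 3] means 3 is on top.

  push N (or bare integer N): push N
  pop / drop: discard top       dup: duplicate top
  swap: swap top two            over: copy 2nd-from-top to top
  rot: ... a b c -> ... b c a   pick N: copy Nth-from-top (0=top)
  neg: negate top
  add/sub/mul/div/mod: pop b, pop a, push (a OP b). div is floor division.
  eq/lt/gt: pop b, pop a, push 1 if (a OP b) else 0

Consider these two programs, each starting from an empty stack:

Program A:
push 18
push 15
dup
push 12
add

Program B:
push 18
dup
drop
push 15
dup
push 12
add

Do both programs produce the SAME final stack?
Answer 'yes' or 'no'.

Program A trace:
  After 'push 18': [18]
  After 'push 15': [18, 15]
  After 'dup': [18, 15, 15]
  After 'push 12': [18, 15, 15, 12]
  After 'add': [18, 15, 27]
Program A final stack: [18, 15, 27]

Program B trace:
  After 'push 18': [18]
  After 'dup': [18, 18]
  After 'drop': [18]
  After 'push 15': [18, 15]
  After 'dup': [18, 15, 15]
  After 'push 12': [18, 15, 15, 12]
  After 'add': [18, 15, 27]
Program B final stack: [18, 15, 27]
Same: yes

Answer: yes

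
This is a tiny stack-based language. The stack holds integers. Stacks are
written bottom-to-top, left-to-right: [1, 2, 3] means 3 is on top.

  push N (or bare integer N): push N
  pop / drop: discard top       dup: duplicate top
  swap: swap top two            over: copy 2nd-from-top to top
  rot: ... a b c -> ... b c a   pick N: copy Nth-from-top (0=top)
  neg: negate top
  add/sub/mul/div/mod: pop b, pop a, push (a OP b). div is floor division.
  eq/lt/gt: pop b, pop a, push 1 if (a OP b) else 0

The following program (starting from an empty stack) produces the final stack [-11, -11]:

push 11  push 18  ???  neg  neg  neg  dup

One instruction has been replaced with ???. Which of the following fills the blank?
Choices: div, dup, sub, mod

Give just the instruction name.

Stack before ???: [11, 18]
Stack after ???:  [11]
Checking each choice:
  div: produces [0, 0]
  dup: produces [11, 18, -18, -18]
  sub: produces [7, 7]
  mod: MATCH


Answer: mod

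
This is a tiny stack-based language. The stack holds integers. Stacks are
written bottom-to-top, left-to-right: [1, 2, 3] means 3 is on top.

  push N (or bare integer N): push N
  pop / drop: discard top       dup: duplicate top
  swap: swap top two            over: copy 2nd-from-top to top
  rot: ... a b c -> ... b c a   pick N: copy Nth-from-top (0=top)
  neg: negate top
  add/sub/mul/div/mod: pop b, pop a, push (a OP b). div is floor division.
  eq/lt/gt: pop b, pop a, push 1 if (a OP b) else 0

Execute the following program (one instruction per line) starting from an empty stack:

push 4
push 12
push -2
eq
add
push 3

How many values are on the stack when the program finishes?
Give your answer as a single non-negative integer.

After 'push 4': stack = [4] (depth 1)
After 'push 12': stack = [4, 12] (depth 2)
After 'push -2': stack = [4, 12, -2] (depth 3)
After 'eq': stack = [4, 0] (depth 2)
After 'add': stack = [4] (depth 1)
After 'push 3': stack = [4, 3] (depth 2)

Answer: 2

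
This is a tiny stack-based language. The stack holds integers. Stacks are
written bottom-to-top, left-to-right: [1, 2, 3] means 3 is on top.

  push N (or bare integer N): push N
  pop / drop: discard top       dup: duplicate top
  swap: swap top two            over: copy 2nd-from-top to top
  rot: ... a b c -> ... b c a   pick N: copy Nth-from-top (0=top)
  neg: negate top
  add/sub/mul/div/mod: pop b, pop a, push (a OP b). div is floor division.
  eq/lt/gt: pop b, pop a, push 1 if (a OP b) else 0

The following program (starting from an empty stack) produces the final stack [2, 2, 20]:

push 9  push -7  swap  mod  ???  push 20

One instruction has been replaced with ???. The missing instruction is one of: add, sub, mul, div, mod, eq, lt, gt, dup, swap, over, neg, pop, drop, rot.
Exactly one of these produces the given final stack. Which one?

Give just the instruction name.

Answer: dup

Derivation:
Stack before ???: [2]
Stack after ???:  [2, 2]
The instruction that transforms [2] -> [2, 2] is: dup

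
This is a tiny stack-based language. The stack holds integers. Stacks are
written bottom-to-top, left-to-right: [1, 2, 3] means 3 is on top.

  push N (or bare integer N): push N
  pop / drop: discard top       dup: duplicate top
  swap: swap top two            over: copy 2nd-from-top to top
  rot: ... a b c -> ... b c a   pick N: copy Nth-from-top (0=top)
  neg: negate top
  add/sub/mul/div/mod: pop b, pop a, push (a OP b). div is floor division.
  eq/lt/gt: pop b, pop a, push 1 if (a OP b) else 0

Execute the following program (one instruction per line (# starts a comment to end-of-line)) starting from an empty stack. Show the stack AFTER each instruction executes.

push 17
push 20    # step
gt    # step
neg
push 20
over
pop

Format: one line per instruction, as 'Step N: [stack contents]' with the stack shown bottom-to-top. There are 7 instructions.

Step 1: [17]
Step 2: [17, 20]
Step 3: [0]
Step 4: [0]
Step 5: [0, 20]
Step 6: [0, 20, 0]
Step 7: [0, 20]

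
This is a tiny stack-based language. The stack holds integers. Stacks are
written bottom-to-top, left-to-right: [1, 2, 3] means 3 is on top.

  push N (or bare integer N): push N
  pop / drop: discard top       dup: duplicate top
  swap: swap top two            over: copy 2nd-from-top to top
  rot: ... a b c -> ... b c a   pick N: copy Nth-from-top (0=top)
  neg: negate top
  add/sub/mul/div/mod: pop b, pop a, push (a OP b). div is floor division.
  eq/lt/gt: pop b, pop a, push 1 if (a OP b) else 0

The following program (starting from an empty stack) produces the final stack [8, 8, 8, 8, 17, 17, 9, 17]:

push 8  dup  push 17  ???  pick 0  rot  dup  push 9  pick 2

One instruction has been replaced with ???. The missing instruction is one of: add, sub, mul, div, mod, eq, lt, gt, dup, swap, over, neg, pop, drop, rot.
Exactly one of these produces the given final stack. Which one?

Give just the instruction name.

Stack before ???: [8, 8, 17]
Stack after ???:  [8, 8, 17, 8]
The instruction that transforms [8, 8, 17] -> [8, 8, 17, 8] is: over

Answer: over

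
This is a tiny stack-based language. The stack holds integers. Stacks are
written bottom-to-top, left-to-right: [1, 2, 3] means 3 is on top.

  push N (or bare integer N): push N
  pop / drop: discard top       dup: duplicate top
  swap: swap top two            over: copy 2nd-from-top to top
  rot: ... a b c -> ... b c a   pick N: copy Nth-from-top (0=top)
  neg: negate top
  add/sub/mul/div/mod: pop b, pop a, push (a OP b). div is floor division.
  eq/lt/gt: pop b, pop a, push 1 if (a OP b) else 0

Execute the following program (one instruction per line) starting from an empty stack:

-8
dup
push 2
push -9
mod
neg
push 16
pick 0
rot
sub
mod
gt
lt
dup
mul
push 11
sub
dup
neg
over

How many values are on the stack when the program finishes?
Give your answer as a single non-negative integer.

Answer: 3

Derivation:
After 'push -8': stack = [-8] (depth 1)
After 'dup': stack = [-8, -8] (depth 2)
After 'push 2': stack = [-8, -8, 2] (depth 3)
After 'push -9': stack = [-8, -8, 2, -9] (depth 4)
After 'mod': stack = [-8, -8, -7] (depth 3)
After 'neg': stack = [-8, -8, 7] (depth 3)
After 'push 16': stack = [-8, -8, 7, 16] (depth 4)
After 'pick 0': stack = [-8, -8, 7, 16, 16] (depth 5)
After 'rot': stack = [-8, -8, 16, 16, 7] (depth 5)
After 'sub': stack = [-8, -8, 16, 9] (depth 4)
After 'mod': stack = [-8, -8, 7] (depth 3)
After 'gt': stack = [-8, 0] (depth 2)
After 'lt': stack = [1] (depth 1)
After 'dup': stack = [1, 1] (depth 2)
After 'mul': stack = [1] (depth 1)
After 'push 11': stack = [1, 11] (depth 2)
After 'sub': stack = [-10] (depth 1)
After 'dup': stack = [-10, -10] (depth 2)
After 'neg': stack = [-10, 10] (depth 2)
After 'over': stack = [-10, 10, -10] (depth 3)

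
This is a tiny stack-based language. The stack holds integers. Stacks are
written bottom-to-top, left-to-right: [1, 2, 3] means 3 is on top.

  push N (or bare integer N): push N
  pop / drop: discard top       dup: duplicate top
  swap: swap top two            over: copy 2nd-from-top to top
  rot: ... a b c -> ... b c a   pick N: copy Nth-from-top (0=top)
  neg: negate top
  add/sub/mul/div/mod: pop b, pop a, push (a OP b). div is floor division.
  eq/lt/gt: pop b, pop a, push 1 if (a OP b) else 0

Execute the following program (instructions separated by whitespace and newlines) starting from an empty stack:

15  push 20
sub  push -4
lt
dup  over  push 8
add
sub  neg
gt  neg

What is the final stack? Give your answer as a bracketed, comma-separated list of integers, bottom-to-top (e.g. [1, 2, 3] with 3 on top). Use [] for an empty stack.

Answer: [0]

Derivation:
After 'push 15': [15]
After 'push 20': [15, 20]
After 'sub': [-5]
After 'push -4': [-5, -4]
After 'lt': [1]
After 'dup': [1, 1]
After 'over': [1, 1, 1]
After 'push 8': [1, 1, 1, 8]
After 'add': [1, 1, 9]
After 'sub': [1, -8]
After 'neg': [1, 8]
After 'gt': [0]
After 'neg': [0]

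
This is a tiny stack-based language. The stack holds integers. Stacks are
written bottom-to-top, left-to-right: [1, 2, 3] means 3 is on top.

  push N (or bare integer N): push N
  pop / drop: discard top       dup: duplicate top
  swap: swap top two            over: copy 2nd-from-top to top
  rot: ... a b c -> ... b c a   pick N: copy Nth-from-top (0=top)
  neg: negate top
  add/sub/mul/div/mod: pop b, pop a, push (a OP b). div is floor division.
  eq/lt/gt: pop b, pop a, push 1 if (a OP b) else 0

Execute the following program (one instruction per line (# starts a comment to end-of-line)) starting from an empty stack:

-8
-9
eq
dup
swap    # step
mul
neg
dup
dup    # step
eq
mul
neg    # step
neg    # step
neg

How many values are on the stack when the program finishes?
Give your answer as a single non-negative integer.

Answer: 1

Derivation:
After 'push -8': stack = [-8] (depth 1)
After 'push -9': stack = [-8, -9] (depth 2)
After 'eq': stack = [0] (depth 1)
After 'dup': stack = [0, 0] (depth 2)
After 'swap': stack = [0, 0] (depth 2)
After 'mul': stack = [0] (depth 1)
After 'neg': stack = [0] (depth 1)
After 'dup': stack = [0, 0] (depth 2)
After 'dup': stack = [0, 0, 0] (depth 3)
After 'eq': stack = [0, 1] (depth 2)
After 'mul': stack = [0] (depth 1)
After 'neg': stack = [0] (depth 1)
After 'neg': stack = [0] (depth 1)
After 'neg': stack = [0] (depth 1)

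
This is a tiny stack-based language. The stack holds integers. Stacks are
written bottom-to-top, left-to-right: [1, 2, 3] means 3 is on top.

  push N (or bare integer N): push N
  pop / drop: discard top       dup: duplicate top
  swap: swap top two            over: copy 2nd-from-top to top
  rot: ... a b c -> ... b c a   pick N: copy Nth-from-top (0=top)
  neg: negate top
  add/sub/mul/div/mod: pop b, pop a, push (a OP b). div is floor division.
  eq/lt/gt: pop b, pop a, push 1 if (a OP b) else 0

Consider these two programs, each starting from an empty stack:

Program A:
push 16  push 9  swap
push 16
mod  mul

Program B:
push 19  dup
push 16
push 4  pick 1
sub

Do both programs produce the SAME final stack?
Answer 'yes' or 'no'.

Answer: no

Derivation:
Program A trace:
  After 'push 16': [16]
  After 'push 9': [16, 9]
  After 'swap': [9, 16]
  After 'push 16': [9, 16, 16]
  After 'mod': [9, 0]
  After 'mul': [0]
Program A final stack: [0]

Program B trace:
  After 'push 19': [19]
  After 'dup': [19, 19]
  After 'push 16': [19, 19, 16]
  After 'push 4': [19, 19, 16, 4]
  After 'pick 1': [19, 19, 16, 4, 16]
  After 'sub': [19, 19, 16, -12]
Program B final stack: [19, 19, 16, -12]
Same: no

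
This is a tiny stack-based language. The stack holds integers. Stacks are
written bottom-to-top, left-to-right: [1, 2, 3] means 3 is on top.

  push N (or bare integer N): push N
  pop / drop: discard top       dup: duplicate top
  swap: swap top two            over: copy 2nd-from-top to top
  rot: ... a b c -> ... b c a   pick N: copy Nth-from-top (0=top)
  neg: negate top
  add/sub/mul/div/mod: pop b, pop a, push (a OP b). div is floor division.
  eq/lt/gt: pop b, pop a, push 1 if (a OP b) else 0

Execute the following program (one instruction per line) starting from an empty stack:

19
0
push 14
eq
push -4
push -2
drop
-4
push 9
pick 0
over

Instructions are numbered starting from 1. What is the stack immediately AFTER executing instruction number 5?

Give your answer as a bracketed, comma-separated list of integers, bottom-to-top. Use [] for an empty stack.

Step 1 ('19'): [19]
Step 2 ('0'): [19, 0]
Step 3 ('push 14'): [19, 0, 14]
Step 4 ('eq'): [19, 0]
Step 5 ('push -4'): [19, 0, -4]

Answer: [19, 0, -4]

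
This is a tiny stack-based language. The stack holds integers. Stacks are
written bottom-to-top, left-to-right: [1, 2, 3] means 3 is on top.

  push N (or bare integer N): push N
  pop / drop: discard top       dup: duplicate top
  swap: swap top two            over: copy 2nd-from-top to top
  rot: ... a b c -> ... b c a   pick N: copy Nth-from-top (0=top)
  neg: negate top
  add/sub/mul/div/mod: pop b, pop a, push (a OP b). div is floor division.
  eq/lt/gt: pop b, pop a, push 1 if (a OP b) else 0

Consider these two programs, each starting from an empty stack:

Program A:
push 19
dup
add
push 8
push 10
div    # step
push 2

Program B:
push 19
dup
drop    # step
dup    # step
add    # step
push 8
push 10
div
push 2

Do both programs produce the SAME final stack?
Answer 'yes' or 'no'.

Answer: yes

Derivation:
Program A trace:
  After 'push 19': [19]
  After 'dup': [19, 19]
  After 'add': [38]
  After 'push 8': [38, 8]
  After 'push 10': [38, 8, 10]
  After 'div': [38, 0]
  After 'push 2': [38, 0, 2]
Program A final stack: [38, 0, 2]

Program B trace:
  After 'push 19': [19]
  After 'dup': [19, 19]
  After 'drop': [19]
  After 'dup': [19, 19]
  After 'add': [38]
  After 'push 8': [38, 8]
  After 'push 10': [38, 8, 10]
  After 'div': [38, 0]
  After 'push 2': [38, 0, 2]
Program B final stack: [38, 0, 2]
Same: yes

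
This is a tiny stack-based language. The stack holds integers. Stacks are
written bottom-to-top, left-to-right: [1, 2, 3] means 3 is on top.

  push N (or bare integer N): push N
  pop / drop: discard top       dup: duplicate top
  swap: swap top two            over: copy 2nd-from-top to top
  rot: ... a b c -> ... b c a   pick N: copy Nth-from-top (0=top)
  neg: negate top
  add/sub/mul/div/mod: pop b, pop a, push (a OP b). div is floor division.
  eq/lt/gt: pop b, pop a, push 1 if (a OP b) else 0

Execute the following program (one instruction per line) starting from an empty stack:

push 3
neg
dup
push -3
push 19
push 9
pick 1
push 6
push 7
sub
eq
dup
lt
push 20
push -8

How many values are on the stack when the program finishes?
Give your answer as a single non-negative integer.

After 'push 3': stack = [3] (depth 1)
After 'neg': stack = [-3] (depth 1)
After 'dup': stack = [-3, -3] (depth 2)
After 'push -3': stack = [-3, -3, -3] (depth 3)
After 'push 19': stack = [-3, -3, -3, 19] (depth 4)
After 'push 9': stack = [-3, -3, -3, 19, 9] (depth 5)
After 'pick 1': stack = [-3, -3, -3, 19, 9, 19] (depth 6)
After 'push 6': stack = [-3, -3, -3, 19, 9, 19, 6] (depth 7)
After 'push 7': stack = [-3, -3, -3, 19, 9, 19, 6, 7] (depth 8)
After 'sub': stack = [-3, -3, -3, 19, 9, 19, -1] (depth 7)
After 'eq': stack = [-3, -3, -3, 19, 9, 0] (depth 6)
After 'dup': stack = [-3, -3, -3, 19, 9, 0, 0] (depth 7)
After 'lt': stack = [-3, -3, -3, 19, 9, 0] (depth 6)
After 'push 20': stack = [-3, -3, -3, 19, 9, 0, 20] (depth 7)
After 'push -8': stack = [-3, -3, -3, 19, 9, 0, 20, -8] (depth 8)

Answer: 8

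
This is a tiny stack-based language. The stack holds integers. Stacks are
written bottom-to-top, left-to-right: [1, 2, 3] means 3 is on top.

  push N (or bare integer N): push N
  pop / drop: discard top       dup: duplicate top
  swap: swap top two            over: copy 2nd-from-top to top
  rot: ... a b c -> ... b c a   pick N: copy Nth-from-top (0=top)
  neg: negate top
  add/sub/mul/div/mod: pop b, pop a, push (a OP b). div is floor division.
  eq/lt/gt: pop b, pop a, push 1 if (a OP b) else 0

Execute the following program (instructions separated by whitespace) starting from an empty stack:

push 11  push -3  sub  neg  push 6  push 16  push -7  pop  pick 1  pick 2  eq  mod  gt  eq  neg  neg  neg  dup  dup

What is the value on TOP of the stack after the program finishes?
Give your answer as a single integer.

Answer: 0

Derivation:
After 'push 11': [11]
After 'push -3': [11, -3]
After 'sub': [14]
After 'neg': [-14]
After 'push 6': [-14, 6]
After 'push 16': [-14, 6, 16]
After 'push -7': [-14, 6, 16, -7]
After 'pop': [-14, 6, 16]
After 'pick 1': [-14, 6, 16, 6]
After 'pick 2': [-14, 6, 16, 6, 6]
After 'eq': [-14, 6, 16, 1]
After 'mod': [-14, 6, 0]
After 'gt': [-14, 1]
After 'eq': [0]
After 'neg': [0]
After 'neg': [0]
After 'neg': [0]
After 'dup': [0, 0]
After 'dup': [0, 0, 0]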